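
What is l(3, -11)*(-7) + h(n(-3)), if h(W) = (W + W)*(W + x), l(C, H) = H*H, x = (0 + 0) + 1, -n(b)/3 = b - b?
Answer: -847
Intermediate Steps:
n(b) = 0 (n(b) = -3*(b - b) = -3*0 = 0)
x = 1 (x = 0 + 1 = 1)
l(C, H) = H²
h(W) = 2*W*(1 + W) (h(W) = (W + W)*(W + 1) = (2*W)*(1 + W) = 2*W*(1 + W))
l(3, -11)*(-7) + h(n(-3)) = (-11)²*(-7) + 2*0*(1 + 0) = 121*(-7) + 2*0*1 = -847 + 0 = -847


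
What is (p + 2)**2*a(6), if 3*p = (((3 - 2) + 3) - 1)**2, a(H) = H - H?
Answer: 0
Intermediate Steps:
a(H) = 0
p = 3 (p = (((3 - 2) + 3) - 1)**2/3 = ((1 + 3) - 1)**2/3 = (4 - 1)**2/3 = (1/3)*3**2 = (1/3)*9 = 3)
(p + 2)**2*a(6) = (3 + 2)**2*0 = 5**2*0 = 25*0 = 0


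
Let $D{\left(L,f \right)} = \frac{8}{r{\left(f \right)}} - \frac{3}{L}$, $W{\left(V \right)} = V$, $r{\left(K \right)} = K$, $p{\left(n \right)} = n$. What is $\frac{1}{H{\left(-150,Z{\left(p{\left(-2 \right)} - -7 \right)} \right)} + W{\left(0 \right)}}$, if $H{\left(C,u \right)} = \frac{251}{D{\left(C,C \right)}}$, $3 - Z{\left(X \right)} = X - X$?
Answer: $- \frac{1}{7530} \approx -0.0001328$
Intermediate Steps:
$D{\left(L,f \right)} = - \frac{3}{L} + \frac{8}{f}$ ($D{\left(L,f \right)} = \frac{8}{f} - \frac{3}{L} = - \frac{3}{L} + \frac{8}{f}$)
$Z{\left(X \right)} = 3$ ($Z{\left(X \right)} = 3 - \left(X - X\right) = 3 - 0 = 3 + 0 = 3$)
$H{\left(C,u \right)} = \frac{251 C}{5}$ ($H{\left(C,u \right)} = \frac{251}{- \frac{3}{C} + \frac{8}{C}} = \frac{251}{5 \frac{1}{C}} = 251 \frac{C}{5} = \frac{251 C}{5}$)
$\frac{1}{H{\left(-150,Z{\left(p{\left(-2 \right)} - -7 \right)} \right)} + W{\left(0 \right)}} = \frac{1}{\frac{251}{5} \left(-150\right) + 0} = \frac{1}{-7530 + 0} = \frac{1}{-7530} = - \frac{1}{7530}$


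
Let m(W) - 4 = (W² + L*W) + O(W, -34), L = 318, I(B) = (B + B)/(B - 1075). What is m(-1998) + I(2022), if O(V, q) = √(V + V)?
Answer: 3178745912/947 + 6*I*√111 ≈ 3.3566e+6 + 63.214*I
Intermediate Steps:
I(B) = 2*B/(-1075 + B) (I(B) = (2*B)/(-1075 + B) = 2*B/(-1075 + B))
O(V, q) = √2*√V (O(V, q) = √(2*V) = √2*√V)
m(W) = 4 + W² + 318*W + √2*√W (m(W) = 4 + ((W² + 318*W) + √2*√W) = 4 + (W² + 318*W + √2*√W) = 4 + W² + 318*W + √2*√W)
m(-1998) + I(2022) = (4 + (-1998)² + 318*(-1998) + √2*√(-1998)) + 2*2022/(-1075 + 2022) = (4 + 3992004 - 635364 + √2*(3*I*√222)) + 2*2022/947 = (4 + 3992004 - 635364 + 6*I*√111) + 2*2022*(1/947) = (3356644 + 6*I*√111) + 4044/947 = 3178745912/947 + 6*I*√111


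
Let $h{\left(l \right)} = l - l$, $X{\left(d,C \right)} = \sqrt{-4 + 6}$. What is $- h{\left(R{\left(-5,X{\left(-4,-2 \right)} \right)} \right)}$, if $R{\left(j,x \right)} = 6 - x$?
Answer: $0$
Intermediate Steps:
$X{\left(d,C \right)} = \sqrt{2}$
$h{\left(l \right)} = 0$
$- h{\left(R{\left(-5,X{\left(-4,-2 \right)} \right)} \right)} = \left(-1\right) 0 = 0$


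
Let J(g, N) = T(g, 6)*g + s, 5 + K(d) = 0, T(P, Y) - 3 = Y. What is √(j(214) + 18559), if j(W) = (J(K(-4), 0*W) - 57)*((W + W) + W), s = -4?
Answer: I*√49493 ≈ 222.47*I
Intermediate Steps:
T(P, Y) = 3 + Y
K(d) = -5 (K(d) = -5 + 0 = -5)
J(g, N) = -4 + 9*g (J(g, N) = (3 + 6)*g - 4 = 9*g - 4 = -4 + 9*g)
j(W) = -318*W (j(W) = ((-4 + 9*(-5)) - 57)*((W + W) + W) = ((-4 - 45) - 57)*(2*W + W) = (-49 - 57)*(3*W) = -318*W)
√(j(214) + 18559) = √(-318*214 + 18559) = √(-68052 + 18559) = √(-49493) = I*√49493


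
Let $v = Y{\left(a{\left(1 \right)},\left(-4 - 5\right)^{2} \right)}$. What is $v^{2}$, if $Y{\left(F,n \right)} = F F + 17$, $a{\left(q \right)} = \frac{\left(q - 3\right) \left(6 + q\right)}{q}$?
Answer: $45369$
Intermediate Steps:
$a{\left(q \right)} = \frac{\left(-3 + q\right) \left(6 + q\right)}{q}$
$Y{\left(F,n \right)} = 17 + F^{2}$ ($Y{\left(F,n \right)} = F^{2} + 17 = 17 + F^{2}$)
$v = 213$ ($v = 17 + \left(3 + 1 - \frac{18}{1}\right)^{2} = 17 + \left(3 + 1 - 18\right)^{2} = 17 + \left(-14\right)^{2} = 17 + 196 = 213$)
$v^{2} = 213^{2} = 45369$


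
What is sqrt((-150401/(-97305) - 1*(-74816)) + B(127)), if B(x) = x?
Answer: 2*sqrt(177398667662970)/97305 ≈ 273.76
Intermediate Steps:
sqrt((-150401/(-97305) - 1*(-74816)) + B(127)) = sqrt((-150401/(-97305) - 1*(-74816)) + 127) = sqrt((-150401*(-1/97305) + 74816) + 127) = sqrt((150401/97305 + 74816) + 127) = sqrt(7280121281/97305 + 127) = sqrt(7292479016/97305) = 2*sqrt(177398667662970)/97305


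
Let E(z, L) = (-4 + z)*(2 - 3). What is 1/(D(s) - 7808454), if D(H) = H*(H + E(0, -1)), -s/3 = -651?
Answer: -1/3986433 ≈ -2.5085e-7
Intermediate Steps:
s = 1953 (s = -3*(-651) = 1953)
E(z, L) = 4 - z (E(z, L) = (-4 + z)*(-1) = 4 - z)
D(H) = H*(4 + H) (D(H) = H*(H + (4 - 1*0)) = H*(H + (4 + 0)) = H*(H + 4) = H*(4 + H))
1/(D(s) - 7808454) = 1/(1953*(4 + 1953) - 7808454) = 1/(1953*1957 - 7808454) = 1/(3822021 - 7808454) = 1/(-3986433) = -1/3986433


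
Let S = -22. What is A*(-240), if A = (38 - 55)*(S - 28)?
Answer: -204000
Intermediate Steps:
A = 850 (A = (38 - 55)*(-22 - 28) = -17*(-50) = 850)
A*(-240) = 850*(-240) = -204000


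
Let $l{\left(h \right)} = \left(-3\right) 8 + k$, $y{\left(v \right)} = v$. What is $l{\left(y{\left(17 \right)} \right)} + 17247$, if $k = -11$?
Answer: $17212$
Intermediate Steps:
$l{\left(h \right)} = -35$ ($l{\left(h \right)} = \left(-3\right) 8 - 11 = -24 - 11 = -35$)
$l{\left(y{\left(17 \right)} \right)} + 17247 = -35 + 17247 = 17212$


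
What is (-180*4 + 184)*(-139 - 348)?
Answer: 261032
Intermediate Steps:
(-180*4 + 184)*(-139 - 348) = (-720 + 184)*(-487) = -536*(-487) = 261032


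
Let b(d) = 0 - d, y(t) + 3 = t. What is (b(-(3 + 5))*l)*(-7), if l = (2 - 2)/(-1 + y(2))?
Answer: 0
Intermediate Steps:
y(t) = -3 + t
l = 0 (l = (2 - 2)/(-1 + (-3 + 2)) = 0/(-1 - 1) = 0/(-2) = 0*(-½) = 0)
b(d) = -d
(b(-(3 + 5))*l)*(-7) = (-(-1)*(3 + 5)*0)*(-7) = (-(-1)*8*0)*(-7) = (-1*(-8)*0)*(-7) = (8*0)*(-7) = 0*(-7) = 0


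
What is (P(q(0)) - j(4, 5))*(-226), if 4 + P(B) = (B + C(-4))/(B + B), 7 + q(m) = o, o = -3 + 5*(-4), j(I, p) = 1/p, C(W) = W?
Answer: 12317/15 ≈ 821.13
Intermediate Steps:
j(I, p) = 1/p
o = -23 (o = -3 - 20 = -23)
q(m) = -30 (q(m) = -7 - 23 = -30)
P(B) = -4 + (-4 + B)/(2*B) (P(B) = -4 + (B - 4)/(B + B) = -4 + (-4 + B)/((2*B)) = -4 + (-4 + B)*(1/(2*B)) = -4 + (-4 + B)/(2*B))
(P(q(0)) - j(4, 5))*(-226) = ((-7/2 - 2/(-30)) - 1/5)*(-226) = ((-7/2 - 2*(-1/30)) - 1*⅕)*(-226) = ((-7/2 + 1/15) - ⅕)*(-226) = (-103/30 - ⅕)*(-226) = -109/30*(-226) = 12317/15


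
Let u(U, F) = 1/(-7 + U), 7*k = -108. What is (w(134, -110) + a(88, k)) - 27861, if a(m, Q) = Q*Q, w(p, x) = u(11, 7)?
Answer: -5414051/196 ≈ -27623.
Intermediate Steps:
k = -108/7 (k = (⅐)*(-108) = -108/7 ≈ -15.429)
w(p, x) = ¼ (w(p, x) = 1/(-7 + 11) = 1/4 = ¼)
a(m, Q) = Q²
(w(134, -110) + a(88, k)) - 27861 = (¼ + (-108/7)²) - 27861 = (¼ + 11664/49) - 27861 = 46705/196 - 27861 = -5414051/196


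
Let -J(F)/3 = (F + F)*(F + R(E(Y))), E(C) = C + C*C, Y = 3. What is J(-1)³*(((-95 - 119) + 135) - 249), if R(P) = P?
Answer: -94298688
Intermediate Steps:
E(C) = C + C²
J(F) = -6*F*(12 + F) (J(F) = -3*(F + F)*(F + 3*(1 + 3)) = -3*2*F*(F + 3*4) = -3*2*F*(F + 12) = -3*2*F*(12 + F) = -6*F*(12 + F))
J(-1)³*(((-95 - 119) + 135) - 249) = (-6*(-1)*(12 - 1))³*(((-95 - 119) + 135) - 249) = (-6*(-1)*11)³*((-214 + 135) - 249) = 66³*(-79 - 249) = 287496*(-328) = -94298688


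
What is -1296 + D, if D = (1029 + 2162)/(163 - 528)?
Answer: -476231/365 ≈ -1304.7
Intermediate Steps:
D = -3191/365 (D = 3191/(-365) = 3191*(-1/365) = -3191/365 ≈ -8.7425)
-1296 + D = -1296 - 3191/365 = -476231/365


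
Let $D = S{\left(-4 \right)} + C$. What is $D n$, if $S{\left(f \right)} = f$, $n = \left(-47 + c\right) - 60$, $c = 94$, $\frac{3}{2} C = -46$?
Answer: $\frac{1352}{3} \approx 450.67$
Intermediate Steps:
$C = - \frac{92}{3}$ ($C = \frac{2}{3} \left(-46\right) = - \frac{92}{3} \approx -30.667$)
$n = -13$ ($n = \left(-47 + 94\right) - 60 = 47 - 60 = -13$)
$D = - \frac{104}{3}$ ($D = -4 - \frac{92}{3} = - \frac{104}{3} \approx -34.667$)
$D n = \left(- \frac{104}{3}\right) \left(-13\right) = \frac{1352}{3}$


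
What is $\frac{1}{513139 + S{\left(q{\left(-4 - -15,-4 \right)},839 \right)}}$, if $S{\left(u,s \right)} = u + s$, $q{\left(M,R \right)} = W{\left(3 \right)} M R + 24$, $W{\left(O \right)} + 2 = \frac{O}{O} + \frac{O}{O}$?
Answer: $\frac{1}{514002} \approx 1.9455 \cdot 10^{-6}$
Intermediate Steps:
$W{\left(O \right)} = 0$ ($W{\left(O \right)} = -2 + \left(\frac{O}{O} + \frac{O}{O}\right) = -2 + \left(1 + 1\right) = -2 + 2 = 0$)
$q{\left(M,R \right)} = 24$ ($q{\left(M,R \right)} = 0 M R + 24 = 0 R + 24 = 0 + 24 = 24$)
$S{\left(u,s \right)} = s + u$
$\frac{1}{513139 + S{\left(q{\left(-4 - -15,-4 \right)},839 \right)}} = \frac{1}{513139 + \left(839 + 24\right)} = \frac{1}{513139 + 863} = \frac{1}{514002}$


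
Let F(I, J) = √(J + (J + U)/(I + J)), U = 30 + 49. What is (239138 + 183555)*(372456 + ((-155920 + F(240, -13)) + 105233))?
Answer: 136009503917 + 422693*I*√654895/227 ≈ 1.3601e+11 + 1.5069e+6*I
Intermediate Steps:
U = 79
F(I, J) = √(J + (79 + J)/(I + J)) (F(I, J) = √(J + (J + 79)/(I + J)) = √(J + (79 + J)/(I + J)))
(239138 + 183555)*(372456 + ((-155920 + F(240, -13)) + 105233)) = (239138 + 183555)*(372456 + ((-155920 + √((79 - 13 - 13*(240 - 13))/(240 - 13))) + 105233)) = 422693*(372456 + ((-155920 + √((79 - 13 - 13*227)/227)) + 105233)) = 422693*(372456 + ((-155920 + √((79 - 13 - 2951)/227)) + 105233)) = 422693*(372456 + ((-155920 + √((1/227)*(-2885))) + 105233)) = 422693*(372456 + ((-155920 + √(-2885/227)) + 105233)) = 422693*(372456 + ((-155920 + I*√654895/227) + 105233)) = 422693*(372456 + (-50687 + I*√654895/227)) = 422693*(321769 + I*√654895/227) = 136009503917 + 422693*I*√654895/227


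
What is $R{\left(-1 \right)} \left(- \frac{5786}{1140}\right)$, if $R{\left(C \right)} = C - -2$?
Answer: $- \frac{2893}{570} \approx -5.0754$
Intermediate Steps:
$R{\left(C \right)} = 2 + C$ ($R{\left(C \right)} = C + 2 = 2 + C$)
$R{\left(-1 \right)} \left(- \frac{5786}{1140}\right) = \left(2 - 1\right) \left(- \frac{5786}{1140}\right) = 1 \left(\left(-5786\right) \frac{1}{1140}\right) = 1 \left(- \frac{2893}{570}\right) = - \frac{2893}{570}$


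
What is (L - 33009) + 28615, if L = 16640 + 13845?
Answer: 26091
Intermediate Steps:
L = 30485
(L - 33009) + 28615 = (30485 - 33009) + 28615 = -2524 + 28615 = 26091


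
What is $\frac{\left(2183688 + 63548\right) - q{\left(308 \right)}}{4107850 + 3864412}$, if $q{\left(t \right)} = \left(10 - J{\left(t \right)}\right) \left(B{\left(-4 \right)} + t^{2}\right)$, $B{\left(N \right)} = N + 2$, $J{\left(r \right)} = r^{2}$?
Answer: $\frac{4500143692}{3986131} \approx 1128.9$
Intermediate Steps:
$B{\left(N \right)} = 2 + N$
$q{\left(t \right)} = \left(-2 + t^{2}\right) \left(10 - t^{2}\right)$ ($q{\left(t \right)} = \left(10 - t^{2}\right) \left(\left(2 - 4\right) + t^{2}\right) = \left(10 - t^{2}\right) \left(-2 + t^{2}\right) = \left(-2 + t^{2}\right) \left(10 - t^{2}\right)$)
$\frac{\left(2183688 + 63548\right) - q{\left(308 \right)}}{4107850 + 3864412} = \frac{\left(2183688 + 63548\right) - \left(-20 - 308^{4} + 12 \cdot 308^{2}\right)}{4107850 + 3864412} = \frac{2247236 - \left(-20 - 8999178496 + 12 \cdot 94864\right)}{7972262} = \left(2247236 - \left(-20 - 8999178496 + 1138368\right)\right) \frac{1}{7972262} = \left(2247236 - -8998040148\right) \frac{1}{7972262} = \left(2247236 + 8998040148\right) \frac{1}{7972262} = 9000287384 \cdot \frac{1}{7972262} = \frac{4500143692}{3986131}$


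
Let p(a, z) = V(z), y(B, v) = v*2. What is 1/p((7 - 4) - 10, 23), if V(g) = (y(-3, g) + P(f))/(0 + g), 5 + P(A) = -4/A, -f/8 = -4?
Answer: 184/327 ≈ 0.56269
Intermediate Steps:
f = 32 (f = -8*(-4) = 32)
P(A) = -5 - 4/A
y(B, v) = 2*v
V(g) = (-41/8 + 2*g)/g (V(g) = (2*g + (-5 - 4/32))/(0 + g) = (2*g + (-5 - 4*1/32))/g = (2*g + (-5 - 1/8))/g = (2*g - 41/8)/g = (-41/8 + 2*g)/g)
p(a, z) = 2 - 41/(8*z)
1/p((7 - 4) - 10, 23) = 1/(2 - 41/8/23) = 1/(2 - 41/8*1/23) = 1/(2 - 41/184) = 1/(327/184) = 184/327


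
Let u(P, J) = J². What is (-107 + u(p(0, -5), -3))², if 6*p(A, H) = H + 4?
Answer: 9604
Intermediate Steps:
p(A, H) = ⅔ + H/6 (p(A, H) = (H + 4)/6 = (4 + H)/6 = ⅔ + H/6)
(-107 + u(p(0, -5), -3))² = (-107 + (-3)²)² = (-107 + 9)² = (-98)² = 9604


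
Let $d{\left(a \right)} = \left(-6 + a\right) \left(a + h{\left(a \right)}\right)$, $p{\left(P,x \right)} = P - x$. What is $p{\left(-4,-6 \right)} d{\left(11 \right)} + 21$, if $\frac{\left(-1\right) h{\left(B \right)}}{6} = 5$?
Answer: $-169$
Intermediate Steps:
$h{\left(B \right)} = -30$ ($h{\left(B \right)} = \left(-6\right) 5 = -30$)
$d{\left(a \right)} = \left(-30 + a\right) \left(-6 + a\right)$ ($d{\left(a \right)} = \left(-6 + a\right) \left(a - 30\right) = \left(-6 + a\right) \left(-30 + a\right) = \left(-30 + a\right) \left(-6 + a\right)$)
$p{\left(-4,-6 \right)} d{\left(11 \right)} + 21 = \left(-4 - -6\right) \left(180 + 11^{2} - 396\right) + 21 = \left(-4 + 6\right) \left(180 + 121 - 396\right) + 21 = 2 \left(-95\right) + 21 = -190 + 21 = -169$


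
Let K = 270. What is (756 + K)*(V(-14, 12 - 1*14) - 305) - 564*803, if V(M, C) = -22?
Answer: -788394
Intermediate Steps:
(756 + K)*(V(-14, 12 - 1*14) - 305) - 564*803 = (756 + 270)*(-22 - 305) - 564*803 = 1026*(-327) - 452892 = -335502 - 452892 = -788394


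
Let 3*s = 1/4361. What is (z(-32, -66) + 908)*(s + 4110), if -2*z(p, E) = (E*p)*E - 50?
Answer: 1265933737133/4361 ≈ 2.9029e+8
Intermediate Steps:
z(p, E) = 25 - p*E**2/2 (z(p, E) = -((E*p)*E - 50)/2 = -(p*E**2 - 50)/2 = -(-50 + p*E**2)/2 = 25 - p*E**2/2)
s = 1/13083 (s = (1/3)/4361 = (1/3)*(1/4361) = 1/13083 ≈ 7.6435e-5)
(z(-32, -66) + 908)*(s + 4110) = ((25 - 1/2*(-32)*(-66)**2) + 908)*(1/13083 + 4110) = ((25 - 1/2*(-32)*4356) + 908)*(53771131/13083) = ((25 + 69696) + 908)*(53771131/13083) = (69721 + 908)*(53771131/13083) = 70629*(53771131/13083) = 1265933737133/4361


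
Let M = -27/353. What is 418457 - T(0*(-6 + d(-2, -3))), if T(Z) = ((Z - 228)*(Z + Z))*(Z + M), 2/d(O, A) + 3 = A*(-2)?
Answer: 418457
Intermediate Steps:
d(O, A) = 2/(-3 - 2*A) (d(O, A) = 2/(-3 + A*(-2)) = 2/(-3 - 2*A))
M = -27/353 (M = -27*1/353 = -27/353 ≈ -0.076487)
T(Z) = 2*Z*(-228 + Z)*(-27/353 + Z) (T(Z) = ((Z - 228)*(Z + Z))*(Z - 27/353) = ((-228 + Z)*(2*Z))*(-27/353 + Z) = (2*Z*(-228 + Z))*(-27/353 + Z) = 2*Z*(-228 + Z)*(-27/353 + Z))
418457 - T(0*(-6 + d(-2, -3))) = 418457 - 2*0*(-6 - 2/(3 + 2*(-3)))*(6156 - 0*(-6 - 2/(3 + 2*(-3))) + 353*(0*(-6 - 2/(3 + 2*(-3))))**2)/353 = 418457 - 2*0*(-6 - 2/(3 - 6))*(6156 - 0*(-6 - 2/(3 - 6)) + 353*(0*(-6 - 2/(3 - 6)))**2)/353 = 418457 - 2*0*(-6 - 2/(-3))*(6156 - 0*(-6 - 2/(-3)) + 353*(0*(-6 - 2/(-3)))**2)/353 = 418457 - 2*0*(-6 - 2*(-1/3))*(6156 - 0*(-6 - 2*(-1/3)) + 353*(0*(-6 - 2*(-1/3)))**2)/353 = 418457 - 2*0*(-6 + 2/3)*(6156 - 0*(-6 + 2/3) + 353*(0*(-6 + 2/3))**2)/353 = 418457 - 2*0*(-16/3)*(6156 - 0*(-16)/3 + 353*(0*(-16/3))**2)/353 = 418457 - 2*0*(6156 - 80511*0 + 353*0**2)/353 = 418457 - 2*0*(6156 + 0 + 353*0)/353 = 418457 - 2*0*(6156 + 0 + 0)/353 = 418457 - 2*0*6156/353 = 418457 - 1*0 = 418457 + 0 = 418457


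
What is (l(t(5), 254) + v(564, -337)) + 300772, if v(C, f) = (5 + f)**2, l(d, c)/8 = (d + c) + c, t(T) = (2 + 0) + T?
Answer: 415116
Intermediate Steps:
t(T) = 2 + T
l(d, c) = 8*d + 16*c (l(d, c) = 8*((d + c) + c) = 8*((c + d) + c) = 8*(d + 2*c) = 8*d + 16*c)
(l(t(5), 254) + v(564, -337)) + 300772 = ((8*(2 + 5) + 16*254) + (5 - 337)**2) + 300772 = ((8*7 + 4064) + (-332)**2) + 300772 = ((56 + 4064) + 110224) + 300772 = (4120 + 110224) + 300772 = 114344 + 300772 = 415116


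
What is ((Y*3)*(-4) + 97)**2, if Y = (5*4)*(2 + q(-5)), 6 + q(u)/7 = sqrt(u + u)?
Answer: 65807809 - 32581920*I*sqrt(10) ≈ 6.5808e+7 - 1.0303e+8*I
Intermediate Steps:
q(u) = -42 + 7*sqrt(2)*sqrt(u) (q(u) = -42 + 7*sqrt(u + u) = -42 + 7*sqrt(2*u) = -42 + 7*(sqrt(2)*sqrt(u)) = -42 + 7*sqrt(2)*sqrt(u))
Y = -800 + 140*I*sqrt(10) (Y = (5*4)*(2 + (-42 + 7*sqrt(2)*sqrt(-5))) = 20*(2 + (-42 + 7*sqrt(2)*(I*sqrt(5)))) = 20*(2 + (-42 + 7*I*sqrt(10))) = 20*(-40 + 7*I*sqrt(10)) = -800 + 140*I*sqrt(10) ≈ -800.0 + 442.72*I)
((Y*3)*(-4) + 97)**2 = (((-800 + 140*I*sqrt(10))*3)*(-4) + 97)**2 = ((-2400 + 420*I*sqrt(10))*(-4) + 97)**2 = ((9600 - 1680*I*sqrt(10)) + 97)**2 = (9697 - 1680*I*sqrt(10))**2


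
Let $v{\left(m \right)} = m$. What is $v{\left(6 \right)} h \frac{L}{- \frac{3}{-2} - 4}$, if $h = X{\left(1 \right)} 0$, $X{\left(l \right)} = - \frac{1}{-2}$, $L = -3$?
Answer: $0$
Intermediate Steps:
$X{\left(l \right)} = \frac{1}{2}$ ($X{\left(l \right)} = \left(-1\right) \left(- \frac{1}{2}\right) = \frac{1}{2}$)
$h = 0$ ($h = \frac{1}{2} \cdot 0 = 0$)
$v{\left(6 \right)} h \frac{L}{- \frac{3}{-2} - 4} = 6 \cdot 0 \left(- \frac{3}{- \frac{3}{-2} - 4}\right) = 0 \left(- \frac{3}{\left(-3\right) \left(- \frac{1}{2}\right) - 4}\right) = 0 \left(- \frac{3}{\frac{3}{2} - 4}\right) = 0 \left(- \frac{3}{- \frac{5}{2}}\right) = 0 \left(\left(-3\right) \left(- \frac{2}{5}\right)\right) = 0 \cdot \frac{6}{5} = 0$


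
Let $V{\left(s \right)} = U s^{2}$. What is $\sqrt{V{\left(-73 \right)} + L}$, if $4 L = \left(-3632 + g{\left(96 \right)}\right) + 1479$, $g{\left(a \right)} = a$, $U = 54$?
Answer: $\frac{\sqrt{1149007}}{2} \approx 535.96$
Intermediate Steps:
$V{\left(s \right)} = 54 s^{2}$
$L = - \frac{2057}{4}$ ($L = \frac{\left(-3632 + 96\right) + 1479}{4} = \frac{-3536 + 1479}{4} = \frac{1}{4} \left(-2057\right) = - \frac{2057}{4} \approx -514.25$)
$\sqrt{V{\left(-73 \right)} + L} = \sqrt{54 \left(-73\right)^{2} - \frac{2057}{4}} = \sqrt{54 \cdot 5329 - \frac{2057}{4}} = \sqrt{287766 - \frac{2057}{4}} = \sqrt{\frac{1149007}{4}} = \frac{\sqrt{1149007}}{2}$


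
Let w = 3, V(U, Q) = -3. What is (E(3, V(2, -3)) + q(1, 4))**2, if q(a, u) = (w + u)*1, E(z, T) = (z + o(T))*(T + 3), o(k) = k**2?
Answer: 49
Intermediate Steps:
E(z, T) = (3 + T)*(z + T**2) (E(z, T) = (z + T**2)*(T + 3) = (z + T**2)*(3 + T) = (3 + T)*(z + T**2))
q(a, u) = 3 + u (q(a, u) = (3 + u)*1 = 3 + u)
(E(3, V(2, -3)) + q(1, 4))**2 = (((-3)**3 + 3*3 + 3*(-3)**2 - 3*3) + (3 + 4))**2 = ((-27 + 9 + 3*9 - 9) + 7)**2 = ((-27 + 9 + 27 - 9) + 7)**2 = (0 + 7)**2 = 7**2 = 49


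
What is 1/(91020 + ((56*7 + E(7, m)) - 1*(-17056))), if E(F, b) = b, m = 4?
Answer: 1/108472 ≈ 9.2190e-6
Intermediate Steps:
1/(91020 + ((56*7 + E(7, m)) - 1*(-17056))) = 1/(91020 + ((56*7 + 4) - 1*(-17056))) = 1/(91020 + ((392 + 4) + 17056)) = 1/(91020 + (396 + 17056)) = 1/(91020 + 17452) = 1/108472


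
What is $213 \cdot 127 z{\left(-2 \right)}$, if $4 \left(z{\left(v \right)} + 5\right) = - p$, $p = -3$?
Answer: $- \frac{459867}{4} \approx -1.1497 \cdot 10^{5}$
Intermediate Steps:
$z{\left(v \right)} = - \frac{17}{4}$ ($z{\left(v \right)} = -5 + \frac{\left(-1\right) \left(-3\right)}{4} = -5 + \frac{1}{4} \cdot 3 = -5 + \frac{3}{4} = - \frac{17}{4}$)
$213 \cdot 127 z{\left(-2 \right)} = 213 \cdot 127 \left(- \frac{17}{4}\right) = 27051 \left(- \frac{17}{4}\right) = - \frac{459867}{4}$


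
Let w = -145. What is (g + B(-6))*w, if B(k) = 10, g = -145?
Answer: 19575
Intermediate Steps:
(g + B(-6))*w = (-145 + 10)*(-145) = -135*(-145) = 19575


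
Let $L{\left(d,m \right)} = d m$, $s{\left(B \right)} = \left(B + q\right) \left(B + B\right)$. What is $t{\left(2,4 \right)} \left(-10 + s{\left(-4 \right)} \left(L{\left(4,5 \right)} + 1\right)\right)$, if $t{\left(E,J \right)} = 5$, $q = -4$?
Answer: $6670$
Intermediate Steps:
$s{\left(B \right)} = 2 B \left(-4 + B\right)$ ($s{\left(B \right)} = \left(B - 4\right) \left(B + B\right) = \left(-4 + B\right) 2 B = 2 B \left(-4 + B\right)$)
$t{\left(2,4 \right)} \left(-10 + s{\left(-4 \right)} \left(L{\left(4,5 \right)} + 1\right)\right) = 5 \left(-10 + 2 \left(-4\right) \left(-4 - 4\right) \left(4 \cdot 5 + 1\right)\right) = 5 \left(-10 + 2 \left(-4\right) \left(-8\right) \left(20 + 1\right)\right) = 5 \left(-10 + 64 \cdot 21\right) = 5 \left(-10 + 1344\right) = 5 \cdot 1334 = 6670$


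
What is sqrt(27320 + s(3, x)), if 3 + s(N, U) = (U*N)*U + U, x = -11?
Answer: sqrt(27669) ≈ 166.34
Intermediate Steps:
s(N, U) = -3 + U + N*U**2 (s(N, U) = -3 + ((U*N)*U + U) = -3 + ((N*U)*U + U) = -3 + (N*U**2 + U) = -3 + (U + N*U**2) = -3 + U + N*U**2)
sqrt(27320 + s(3, x)) = sqrt(27320 + (-3 - 11 + 3*(-11)**2)) = sqrt(27320 + (-3 - 11 + 3*121)) = sqrt(27320 + (-3 - 11 + 363)) = sqrt(27320 + 349) = sqrt(27669)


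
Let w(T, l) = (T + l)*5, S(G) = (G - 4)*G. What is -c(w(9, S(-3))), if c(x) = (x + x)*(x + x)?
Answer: -90000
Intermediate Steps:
S(G) = G*(-4 + G) (S(G) = (-4 + G)*G = G*(-4 + G))
w(T, l) = 5*T + 5*l
c(x) = 4*x² (c(x) = (2*x)*(2*x) = 4*x²)
-c(w(9, S(-3))) = -4*(5*9 + 5*(-3*(-4 - 3)))² = -4*(45 + 5*(-3*(-7)))² = -4*(45 + 5*21)² = -4*(45 + 105)² = -4*150² = -4*22500 = -1*90000 = -90000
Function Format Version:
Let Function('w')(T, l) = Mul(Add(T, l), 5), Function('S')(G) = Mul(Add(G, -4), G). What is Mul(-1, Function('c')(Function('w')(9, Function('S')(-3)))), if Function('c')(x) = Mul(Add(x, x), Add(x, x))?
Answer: -90000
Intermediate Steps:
Function('S')(G) = Mul(G, Add(-4, G)) (Function('S')(G) = Mul(Add(-4, G), G) = Mul(G, Add(-4, G)))
Function('w')(T, l) = Add(Mul(5, T), Mul(5, l))
Function('c')(x) = Mul(4, Pow(x, 2)) (Function('c')(x) = Mul(Mul(2, x), Mul(2, x)) = Mul(4, Pow(x, 2)))
Mul(-1, Function('c')(Function('w')(9, Function('S')(-3)))) = Mul(-1, Mul(4, Pow(Add(Mul(5, 9), Mul(5, Mul(-3, Add(-4, -3)))), 2))) = Mul(-1, Mul(4, Pow(Add(45, Mul(5, Mul(-3, -7))), 2))) = Mul(-1, Mul(4, Pow(Add(45, Mul(5, 21)), 2))) = Mul(-1, Mul(4, Pow(Add(45, 105), 2))) = Mul(-1, Mul(4, Pow(150, 2))) = Mul(-1, Mul(4, 22500)) = Mul(-1, 90000) = -90000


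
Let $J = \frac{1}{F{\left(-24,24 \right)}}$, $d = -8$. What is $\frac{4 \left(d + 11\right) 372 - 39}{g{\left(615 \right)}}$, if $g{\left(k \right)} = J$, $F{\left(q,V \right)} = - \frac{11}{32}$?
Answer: $- \frac{48675}{32} \approx -1521.1$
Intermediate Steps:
$F{\left(q,V \right)} = - \frac{11}{32}$ ($F{\left(q,V \right)} = \left(-11\right) \frac{1}{32} = - \frac{11}{32}$)
$J = - \frac{32}{11}$ ($J = \frac{1}{- \frac{11}{32}} = - \frac{32}{11} \approx -2.9091$)
$g{\left(k \right)} = - \frac{32}{11}$
$\frac{4 \left(d + 11\right) 372 - 39}{g{\left(615 \right)}} = \frac{4 \left(-8 + 11\right) 372 - 39}{- \frac{32}{11}} = \left(4 \cdot 3 \cdot 372 - 39\right) \left(- \frac{11}{32}\right) = \left(12 \cdot 372 - 39\right) \left(- \frac{11}{32}\right) = \left(4464 - 39\right) \left(- \frac{11}{32}\right) = 4425 \left(- \frac{11}{32}\right) = - \frac{48675}{32}$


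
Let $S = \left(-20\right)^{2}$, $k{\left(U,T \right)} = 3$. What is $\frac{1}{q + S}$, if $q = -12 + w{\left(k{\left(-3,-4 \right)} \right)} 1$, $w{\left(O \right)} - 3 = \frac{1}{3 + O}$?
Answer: $\frac{6}{2347} \approx 0.0025565$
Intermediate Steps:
$w{\left(O \right)} = 3 + \frac{1}{3 + O}$
$q = - \frac{53}{6}$ ($q = -12 + \frac{10 + 3 \cdot 3}{3 + 3} \cdot 1 = -12 + \frac{10 + 9}{6} \cdot 1 = -12 + \frac{1}{6} \cdot 19 \cdot 1 = -12 + \frac{19}{6} \cdot 1 = -12 + \frac{19}{6} = - \frac{53}{6} \approx -8.8333$)
$S = 400$
$\frac{1}{q + S} = \frac{1}{- \frac{53}{6} + 400} = \frac{1}{\frac{2347}{6}} = \frac{6}{2347}$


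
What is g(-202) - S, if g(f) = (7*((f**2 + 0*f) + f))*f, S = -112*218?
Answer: -57386812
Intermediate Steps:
S = -24416
g(f) = f*(7*f + 7*f**2) (g(f) = (7*((f**2 + 0) + f))*f = (7*(f**2 + f))*f = (7*(f + f**2))*f = (7*f + 7*f**2)*f = f*(7*f + 7*f**2))
g(-202) - S = 7*(-202)**2*(1 - 202) - 1*(-24416) = 7*40804*(-201) + 24416 = -57411228 + 24416 = -57386812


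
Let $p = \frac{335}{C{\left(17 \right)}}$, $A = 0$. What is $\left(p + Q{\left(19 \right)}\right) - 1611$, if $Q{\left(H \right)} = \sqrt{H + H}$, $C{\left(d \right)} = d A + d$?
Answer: $- \frac{27052}{17} + \sqrt{38} \approx -1585.1$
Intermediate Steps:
$C{\left(d \right)} = d$ ($C{\left(d \right)} = d 0 + d = 0 + d = d$)
$Q{\left(H \right)} = \sqrt{2} \sqrt{H}$ ($Q{\left(H \right)} = \sqrt{2 H} = \sqrt{2} \sqrt{H}$)
$p = \frac{335}{17} \approx 19.706$
$\left(p + Q{\left(19 \right)}\right) - 1611 = \left(\frac{335}{17} + \sqrt{2} \sqrt{19}\right) - 1611 = \left(\frac{335}{17} + \sqrt{38}\right) - 1611 = - \frac{27052}{17} + \sqrt{38}$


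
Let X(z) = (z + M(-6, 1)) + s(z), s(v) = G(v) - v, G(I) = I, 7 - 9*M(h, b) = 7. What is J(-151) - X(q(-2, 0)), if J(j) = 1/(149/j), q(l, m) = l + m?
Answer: 147/149 ≈ 0.98658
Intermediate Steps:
M(h, b) = 0 (M(h, b) = 7/9 - ⅑*7 = 7/9 - 7/9 = 0)
J(j) = j/149
s(v) = 0 (s(v) = v - v = 0)
X(z) = z (X(z) = (z + 0) + 0 = z + 0 = z)
J(-151) - X(q(-2, 0)) = (1/149)*(-151) - (-2 + 0) = -151/149 - 1*(-2) = -151/149 + 2 = 147/149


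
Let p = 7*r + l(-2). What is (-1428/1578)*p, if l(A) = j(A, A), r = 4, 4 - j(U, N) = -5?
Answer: -8806/263 ≈ -33.483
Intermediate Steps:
j(U, N) = 9 (j(U, N) = 4 - 1*(-5) = 4 + 5 = 9)
l(A) = 9
p = 37 (p = 7*4 + 9 = 28 + 9 = 37)
(-1428/1578)*p = -1428/1578*37 = -1428*1/1578*37 = -238/263*37 = -8806/263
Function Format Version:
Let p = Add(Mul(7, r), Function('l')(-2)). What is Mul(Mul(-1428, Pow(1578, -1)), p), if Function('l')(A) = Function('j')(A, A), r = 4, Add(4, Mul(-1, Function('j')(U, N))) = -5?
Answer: Rational(-8806, 263) ≈ -33.483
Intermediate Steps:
Function('j')(U, N) = 9 (Function('j')(U, N) = Add(4, Mul(-1, -5)) = Add(4, 5) = 9)
Function('l')(A) = 9
p = 37 (p = Add(Mul(7, 4), 9) = Add(28, 9) = 37)
Mul(Mul(-1428, Pow(1578, -1)), p) = Mul(Mul(-1428, Pow(1578, -1)), 37) = Mul(Mul(-1428, Rational(1, 1578)), 37) = Mul(Rational(-238, 263), 37) = Rational(-8806, 263)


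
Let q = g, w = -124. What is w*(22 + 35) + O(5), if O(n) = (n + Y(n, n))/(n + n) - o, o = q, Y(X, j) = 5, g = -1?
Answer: -7066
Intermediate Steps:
q = -1
o = -1
O(n) = 1 + (5 + n)/(2*n) (O(n) = (n + 5)/(n + n) - 1*(-1) = (5 + n)/((2*n)) + 1 = (5 + n)*(1/(2*n)) + 1 = (5 + n)/(2*n) + 1 = 1 + (5 + n)/(2*n))
w*(22 + 35) + O(5) = -124*(22 + 35) + (½)*(5 + 3*5)/5 = -124*57 + (½)*(⅕)*(5 + 15) = -7068 + (½)*(⅕)*20 = -7068 + 2 = -7066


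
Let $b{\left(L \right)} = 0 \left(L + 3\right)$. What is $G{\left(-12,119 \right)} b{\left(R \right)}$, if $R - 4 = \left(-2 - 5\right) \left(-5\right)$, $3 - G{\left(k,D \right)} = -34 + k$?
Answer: $0$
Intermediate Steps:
$G{\left(k,D \right)} = 37 - k$ ($G{\left(k,D \right)} = 3 - \left(-34 + k\right) = 37 - k$)
$R = 39$ ($R = 4 + \left(-2 - 5\right) \left(-5\right) = 4 - -35 = 4 + 35 = 39$)
$b{\left(L \right)} = 0$ ($b{\left(L \right)} = 0 \left(3 + L\right) = 0$)
$G{\left(-12,119 \right)} b{\left(R \right)} = \left(37 - -12\right) 0 = \left(37 + 12\right) 0 = 49 \cdot 0 = 0$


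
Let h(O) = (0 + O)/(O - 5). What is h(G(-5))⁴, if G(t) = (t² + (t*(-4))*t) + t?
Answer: 65536/83521 ≈ 0.78467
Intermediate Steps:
G(t) = t - 3*t² (G(t) = (t² + (-4*t)*t) + t = (t² - 4*t²) + t = -3*t² + t = t - 3*t²)
h(O) = O/(-5 + O)
h(G(-5))⁴ = ((-5*(1 - 3*(-5)))/(-5 - 5*(1 - 3*(-5))))⁴ = ((-5*(1 + 15))/(-5 - 5*(1 + 15)))⁴ = ((-5*16)/(-5 - 5*16))⁴ = (-80/(-5 - 80))⁴ = (-80/(-85))⁴ = (-80*(-1/85))⁴ = (16/17)⁴ = 65536/83521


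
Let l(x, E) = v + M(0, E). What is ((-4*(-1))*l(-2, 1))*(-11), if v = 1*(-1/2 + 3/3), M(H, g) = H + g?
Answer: -66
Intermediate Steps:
v = ½ (v = 1*(-1*½ + 3*(⅓)) = 1*(-½ + 1) = 1*(½) = ½ ≈ 0.50000)
l(x, E) = ½ + E (l(x, E) = ½ + (0 + E) = ½ + E)
((-4*(-1))*l(-2, 1))*(-11) = ((-4*(-1))*(½ + 1))*(-11) = (4*(3/2))*(-11) = 6*(-11) = -66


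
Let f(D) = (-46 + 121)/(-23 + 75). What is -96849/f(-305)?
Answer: -1678716/25 ≈ -67149.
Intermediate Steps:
f(D) = 75/52
-96849/f(-305) = -96849/75/52 = -96849*52/75 = -1678716/25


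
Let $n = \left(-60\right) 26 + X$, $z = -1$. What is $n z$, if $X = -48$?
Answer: $1608$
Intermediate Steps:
$n = -1608$ ($n = \left(-60\right) 26 - 48 = -1560 - 48 = -1608$)
$n z = \left(-1608\right) \left(-1\right) = 1608$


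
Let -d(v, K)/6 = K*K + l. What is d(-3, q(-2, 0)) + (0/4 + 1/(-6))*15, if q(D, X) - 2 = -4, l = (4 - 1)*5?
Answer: -233/2 ≈ -116.50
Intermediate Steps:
l = 15 (l = 3*5 = 15)
q(D, X) = -2 (q(D, X) = 2 - 4 = -2)
d(v, K) = -90 - 6*K² (d(v, K) = -6*(K*K + 15) = -6*(K² + 15) = -6*(15 + K²) = -90 - 6*K²)
d(-3, q(-2, 0)) + (0/4 + 1/(-6))*15 = (-90 - 6*(-2)²) + (0/4 + 1/(-6))*15 = (-90 - 6*4) + (0*(¼) + 1*(-⅙))*15 = (-90 - 24) + (0 - ⅙)*15 = -114 - ⅙*15 = -114 - 5/2 = -233/2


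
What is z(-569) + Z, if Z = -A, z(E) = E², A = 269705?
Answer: 54056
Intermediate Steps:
Z = -269705 (Z = -1*269705 = -269705)
z(-569) + Z = (-569)² - 269705 = 323761 - 269705 = 54056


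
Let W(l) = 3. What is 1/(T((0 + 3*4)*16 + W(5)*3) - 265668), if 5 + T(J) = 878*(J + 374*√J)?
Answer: 89195/21665506499159 + 328372*√201/21665506499159 ≈ 2.1900e-7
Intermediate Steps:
T(J) = -5 + 878*J + 328372*√J (T(J) = -5 + 878*(J + 374*√J) = -5 + (878*J + 328372*√J) = -5 + 878*J + 328372*√J)
1/(T((0 + 3*4)*16 + W(5)*3) - 265668) = 1/((-5 + 878*((0 + 3*4)*16 + 3*3) + 328372*√((0 + 3*4)*16 + 3*3)) - 265668) = 1/((-5 + 878*((0 + 12)*16 + 9) + 328372*√((0 + 12)*16 + 9)) - 265668) = 1/((-5 + 878*(12*16 + 9) + 328372*√(12*16 + 9)) - 265668) = 1/((-5 + 878*(192 + 9) + 328372*√(192 + 9)) - 265668) = 1/((-5 + 878*201 + 328372*√201) - 265668) = 1/((-5 + 176478 + 328372*√201) - 265668) = 1/((176473 + 328372*√201) - 265668) = 1/(-89195 + 328372*√201)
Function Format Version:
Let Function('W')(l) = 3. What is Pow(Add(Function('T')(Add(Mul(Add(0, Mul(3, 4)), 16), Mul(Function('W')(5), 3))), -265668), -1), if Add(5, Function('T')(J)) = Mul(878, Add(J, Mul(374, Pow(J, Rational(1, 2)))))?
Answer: Add(Rational(89195, 21665506499159), Mul(Rational(328372, 21665506499159), Pow(201, Rational(1, 2)))) ≈ 2.1900e-7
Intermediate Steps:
Function('T')(J) = Add(-5, Mul(878, J), Mul(328372, Pow(J, Rational(1, 2)))) (Function('T')(J) = Add(-5, Mul(878, Add(J, Mul(374, Pow(J, Rational(1, 2)))))) = Add(-5, Add(Mul(878, J), Mul(328372, Pow(J, Rational(1, 2))))) = Add(-5, Mul(878, J), Mul(328372, Pow(J, Rational(1, 2)))))
Pow(Add(Function('T')(Add(Mul(Add(0, Mul(3, 4)), 16), Mul(Function('W')(5), 3))), -265668), -1) = Pow(Add(Add(-5, Mul(878, Add(Mul(Add(0, Mul(3, 4)), 16), Mul(3, 3))), Mul(328372, Pow(Add(Mul(Add(0, Mul(3, 4)), 16), Mul(3, 3)), Rational(1, 2)))), -265668), -1) = Pow(Add(Add(-5, Mul(878, Add(Mul(Add(0, 12), 16), 9)), Mul(328372, Pow(Add(Mul(Add(0, 12), 16), 9), Rational(1, 2)))), -265668), -1) = Pow(Add(Add(-5, Mul(878, Add(Mul(12, 16), 9)), Mul(328372, Pow(Add(Mul(12, 16), 9), Rational(1, 2)))), -265668), -1) = Pow(Add(Add(-5, Mul(878, Add(192, 9)), Mul(328372, Pow(Add(192, 9), Rational(1, 2)))), -265668), -1) = Pow(Add(Add(-5, Mul(878, 201), Mul(328372, Pow(201, Rational(1, 2)))), -265668), -1) = Pow(Add(Add(-5, 176478, Mul(328372, Pow(201, Rational(1, 2)))), -265668), -1) = Pow(Add(Add(176473, Mul(328372, Pow(201, Rational(1, 2)))), -265668), -1) = Pow(Add(-89195, Mul(328372, Pow(201, Rational(1, 2)))), -1)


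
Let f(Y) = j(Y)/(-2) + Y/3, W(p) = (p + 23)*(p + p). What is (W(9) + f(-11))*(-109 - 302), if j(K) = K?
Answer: -474979/2 ≈ -2.3749e+5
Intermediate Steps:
W(p) = 2*p*(23 + p) (W(p) = (23 + p)*(2*p) = 2*p*(23 + p))
f(Y) = -Y/6 (f(Y) = Y/(-2) + Y/3 = Y*(-½) + Y*(⅓) = -Y/2 + Y/3 = -Y/6)
(W(9) + f(-11))*(-109 - 302) = (2*9*(23 + 9) - ⅙*(-11))*(-109 - 302) = (2*9*32 + 11/6)*(-411) = (576 + 11/6)*(-411) = (3467/6)*(-411) = -474979/2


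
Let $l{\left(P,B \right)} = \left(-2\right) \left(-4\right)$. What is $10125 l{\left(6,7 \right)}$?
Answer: $81000$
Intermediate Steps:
$l{\left(P,B \right)} = 8$
$10125 l{\left(6,7 \right)} = 10125 \cdot 8 = 81000$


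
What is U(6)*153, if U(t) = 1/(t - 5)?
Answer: 153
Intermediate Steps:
U(t) = 1/(-5 + t)
U(6)*153 = 153/(-5 + 6) = 153/1 = 1*153 = 153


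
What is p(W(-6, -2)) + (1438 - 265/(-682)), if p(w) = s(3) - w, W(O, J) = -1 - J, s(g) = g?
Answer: 982345/682 ≈ 1440.4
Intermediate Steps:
p(w) = 3 - w
p(W(-6, -2)) + (1438 - 265/(-682)) = (3 - (-1 - 1*(-2))) + (1438 - 265/(-682)) = (3 - (-1 + 2)) + (1438 - 265*(-1)/682) = (3 - 1*1) + (1438 - 1*(-265/682)) = (3 - 1) + (1438 + 265/682) = 2 + 980981/682 = 982345/682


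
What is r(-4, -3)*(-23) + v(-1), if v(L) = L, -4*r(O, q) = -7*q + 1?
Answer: 251/2 ≈ 125.50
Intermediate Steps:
r(O, q) = -1/4 + 7*q/4 (r(O, q) = -(-7*q + 1)/4 = -(1 - 7*q)/4 = -1/4 + 7*q/4)
r(-4, -3)*(-23) + v(-1) = (-1/4 + (7/4)*(-3))*(-23) - 1 = (-1/4 - 21/4)*(-23) - 1 = -11/2*(-23) - 1 = 253/2 - 1 = 251/2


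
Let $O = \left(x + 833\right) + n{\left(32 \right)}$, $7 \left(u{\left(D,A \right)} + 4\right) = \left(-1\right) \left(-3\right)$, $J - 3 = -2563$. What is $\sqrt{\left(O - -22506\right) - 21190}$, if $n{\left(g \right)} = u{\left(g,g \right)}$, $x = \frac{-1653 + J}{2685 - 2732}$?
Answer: $\frac{\sqrt{241925873}}{329} \approx 47.276$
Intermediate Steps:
$J = -2560$ ($J = 3 - 2563 = -2560$)
$x = \frac{4213}{47}$ ($x = \frac{-1653 - 2560}{2685 - 2732} = - \frac{4213}{-47} = \left(-4213\right) \left(- \frac{1}{47}\right) = \frac{4213}{47} \approx 89.638$)
$u{\left(D,A \right)} = - \frac{25}{7}$ ($u{\left(D,A \right)} = -4 + \frac{\left(-1\right) \left(-3\right)}{7} = -4 + \frac{1}{7} \cdot 3 = -4 + \frac{3}{7} = - \frac{25}{7}$)
$n{\left(g \right)} = - \frac{25}{7}$
$O = \frac{302373}{329}$ ($O = \left(\frac{4213}{47} + 833\right) - \frac{25}{7} = \frac{43364}{47} - \frac{25}{7} = \frac{302373}{329} \approx 919.07$)
$\sqrt{\left(O - -22506\right) - 21190} = \sqrt{\left(\frac{302373}{329} - -22506\right) - 21190} = \sqrt{\left(\frac{302373}{329} + 22506\right) - 21190} = \sqrt{\frac{7706847}{329} - 21190} = \sqrt{\frac{735337}{329}} = \frac{\sqrt{241925873}}{329}$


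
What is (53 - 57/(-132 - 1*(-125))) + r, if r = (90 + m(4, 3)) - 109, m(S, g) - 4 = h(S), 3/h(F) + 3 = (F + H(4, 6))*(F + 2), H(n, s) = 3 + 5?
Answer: 7436/161 ≈ 46.186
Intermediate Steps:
H(n, s) = 8
h(F) = 3/(-3 + (2 + F)*(8 + F)) (h(F) = 3/(-3 + (F + 8)*(F + 2)) = 3/(-3 + (8 + F)*(2 + F)) = 3/(-3 + (2 + F)*(8 + F)))
m(S, g) = 4 + 3/(13 + S² + 10*S)
r = -344/23 (r = (90 + (55 + 4*4² + 40*4)/(13 + 4² + 10*4)) - 109 = (90 + (55 + 4*16 + 160)/(13 + 16 + 40)) - 109 = (90 + (55 + 64 + 160)/69) - 109 = (90 + (1/69)*279) - 109 = (90 + 93/23) - 109 = 2163/23 - 109 = -344/23 ≈ -14.957)
(53 - 57/(-132 - 1*(-125))) + r = (53 - 57/(-132 - 1*(-125))) - 344/23 = (53 - 57/(-132 + 125)) - 344/23 = (53 - 57/(-7)) - 344/23 = (53 - 57*(-⅐)) - 344/23 = (53 + 57/7) - 344/23 = 428/7 - 344/23 = 7436/161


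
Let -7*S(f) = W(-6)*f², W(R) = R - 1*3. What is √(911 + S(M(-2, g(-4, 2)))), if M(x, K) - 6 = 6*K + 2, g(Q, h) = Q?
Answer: √60767/7 ≈ 35.216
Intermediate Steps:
W(R) = -3 + R (W(R) = R - 3 = -3 + R)
M(x, K) = 8 + 6*K (M(x, K) = 6 + (6*K + 2) = 6 + (2 + 6*K) = 8 + 6*K)
S(f) = 9*f²/7 (S(f) = -(-3 - 6)*f²/7 = -(-9)*f²/7 = 9*f²/7)
√(911 + S(M(-2, g(-4, 2)))) = √(911 + 9*(8 + 6*(-4))²/7) = √(911 + 9*(8 - 24)²/7) = √(911 + (9/7)*(-16)²) = √(911 + (9/7)*256) = √(911 + 2304/7) = √(8681/7) = √60767/7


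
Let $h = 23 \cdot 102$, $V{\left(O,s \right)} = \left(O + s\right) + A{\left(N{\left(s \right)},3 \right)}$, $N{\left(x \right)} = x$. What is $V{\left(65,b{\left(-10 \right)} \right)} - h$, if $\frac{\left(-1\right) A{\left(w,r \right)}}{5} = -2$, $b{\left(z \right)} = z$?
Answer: $-2281$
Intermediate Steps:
$A{\left(w,r \right)} = 10$ ($A{\left(w,r \right)} = \left(-5\right) \left(-2\right) = 10$)
$V{\left(O,s \right)} = 10 + O + s$ ($V{\left(O,s \right)} = \left(O + s\right) + 10 = 10 + O + s$)
$h = 2346$
$V{\left(65,b{\left(-10 \right)} \right)} - h = \left(10 + 65 - 10\right) - 2346 = 65 - 2346 = -2281$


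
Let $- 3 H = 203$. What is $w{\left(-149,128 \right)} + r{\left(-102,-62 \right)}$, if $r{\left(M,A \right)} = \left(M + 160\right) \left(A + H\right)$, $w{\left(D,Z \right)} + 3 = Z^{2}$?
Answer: $\frac{26581}{3} \approx 8860.3$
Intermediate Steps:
$H = - \frac{203}{3}$ ($H = \left(- \frac{1}{3}\right) 203 = - \frac{203}{3} \approx -67.667$)
$w{\left(D,Z \right)} = -3 + Z^{2}$
$r{\left(M,A \right)} = \left(160 + M\right) \left(- \frac{203}{3} + A\right)$ ($r{\left(M,A \right)} = \left(M + 160\right) \left(A - \frac{203}{3}\right) = \left(160 + M\right) \left(- \frac{203}{3} + A\right)$)
$w{\left(-149,128 \right)} + r{\left(-102,-62 \right)} = \left(-3 + 128^{2}\right) - \frac{22562}{3} = \left(-3 + 16384\right) + \left(- \frac{32480}{3} - 9920 + 6902 + 6324\right) = 16381 - \frac{22562}{3} = \frac{26581}{3}$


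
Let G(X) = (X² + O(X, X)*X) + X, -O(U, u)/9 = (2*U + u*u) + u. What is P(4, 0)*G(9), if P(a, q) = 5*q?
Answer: 0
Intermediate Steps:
O(U, u) = -18*U - 9*u - 9*u² (O(U, u) = -9*((2*U + u*u) + u) = -9*((2*U + u²) + u) = -9*((u² + 2*U) + u) = -9*(u + u² + 2*U) = -18*U - 9*u - 9*u²)
G(X) = X + X² + X*(-27*X - 9*X²) (G(X) = (X² + (-18*X - 9*X - 9*X²)*X) + X = (X² + (-27*X - 9*X²)*X) + X = (X² + X*(-27*X - 9*X²)) + X = X + X² + X*(-27*X - 9*X²))
P(4, 0)*G(9) = (5*0)*(9*(1 - 26*9 - 9*9²)) = 0*(9*(1 - 234 - 9*81)) = 0*(9*(1 - 234 - 729)) = 0*(9*(-962)) = 0*(-8658) = 0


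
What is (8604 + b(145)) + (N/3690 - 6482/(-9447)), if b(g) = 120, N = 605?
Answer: 20276220089/2323962 ≈ 8724.8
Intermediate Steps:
(8604 + b(145)) + (N/3690 - 6482/(-9447)) = (8604 + 120) + (605/3690 - 6482/(-9447)) = 8724 + (605*(1/3690) - 6482*(-1/9447)) = 8724 + (121/738 + 6482/9447) = 8724 + 1975601/2323962 = 20276220089/2323962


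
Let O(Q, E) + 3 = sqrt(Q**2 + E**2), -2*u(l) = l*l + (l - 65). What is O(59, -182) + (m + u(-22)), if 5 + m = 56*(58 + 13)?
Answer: 7539/2 + sqrt(36605) ≈ 3960.8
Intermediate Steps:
u(l) = 65/2 - l/2 - l**2/2 (u(l) = -(l*l + (l - 65))/2 = -(l**2 + (-65 + l))/2 = -(-65 + l + l**2)/2 = 65/2 - l/2 - l**2/2)
m = 3971 (m = -5 + 56*(58 + 13) = -5 + 56*71 = -5 + 3976 = 3971)
O(Q, E) = -3 + sqrt(E**2 + Q**2) (O(Q, E) = -3 + sqrt(Q**2 + E**2) = -3 + sqrt(E**2 + Q**2))
O(59, -182) + (m + u(-22)) = (-3 + sqrt((-182)**2 + 59**2)) + (3971 + (65/2 - 1/2*(-22) - 1/2*(-22)**2)) = (-3 + sqrt(33124 + 3481)) + (3971 + (65/2 + 11 - 1/2*484)) = (-3 + sqrt(36605)) + (3971 + (65/2 + 11 - 242)) = (-3 + sqrt(36605)) + (3971 - 397/2) = (-3 + sqrt(36605)) + 7545/2 = 7539/2 + sqrt(36605)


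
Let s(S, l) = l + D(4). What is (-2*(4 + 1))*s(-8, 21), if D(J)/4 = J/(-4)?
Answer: -170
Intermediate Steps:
D(J) = -J (D(J) = 4*(J/(-4)) = 4*(J*(-1/4)) = 4*(-J/4) = -J)
s(S, l) = -4 + l (s(S, l) = l - 1*4 = l - 4 = -4 + l)
(-2*(4 + 1))*s(-8, 21) = (-2*(4 + 1))*(-4 + 21) = -2*5*17 = -10*17 = -170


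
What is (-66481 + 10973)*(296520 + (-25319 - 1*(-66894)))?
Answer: -18766977260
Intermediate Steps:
(-66481 + 10973)*(296520 + (-25319 - 1*(-66894))) = -55508*(296520 + (-25319 + 66894)) = -55508*(296520 + 41575) = -55508*338095 = -18766977260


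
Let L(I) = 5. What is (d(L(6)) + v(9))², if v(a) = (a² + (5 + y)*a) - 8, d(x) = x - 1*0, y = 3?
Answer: 22500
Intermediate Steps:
d(x) = x (d(x) = x + 0 = x)
v(a) = -8 + a² + 8*a (v(a) = (a² + (5 + 3)*a) - 8 = (a² + 8*a) - 8 = -8 + a² + 8*a)
(d(L(6)) + v(9))² = (5 + (-8 + 9² + 8*9))² = (5 + (-8 + 81 + 72))² = (5 + 145)² = 150² = 22500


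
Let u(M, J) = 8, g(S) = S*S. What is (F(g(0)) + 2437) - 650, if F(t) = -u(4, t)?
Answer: 1779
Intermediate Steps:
g(S) = S**2
F(t) = -8 (F(t) = -1*8 = -8)
(F(g(0)) + 2437) - 650 = (-8 + 2437) - 650 = 2429 - 650 = 1779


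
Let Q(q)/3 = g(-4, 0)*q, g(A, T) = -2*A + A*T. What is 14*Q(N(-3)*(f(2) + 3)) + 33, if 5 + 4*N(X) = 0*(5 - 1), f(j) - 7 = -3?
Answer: -2907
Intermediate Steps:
f(j) = 4 (f(j) = 7 - 3 = 4)
N(X) = -5/4 (N(X) = -5/4 + (0*(5 - 1))/4 = -5/4 + (0*4)/4 = -5/4 + (¼)*0 = -5/4 + 0 = -5/4)
Q(q) = 24*q (Q(q) = 3*((-4*(-2 + 0))*q) = 3*((-4*(-2))*q) = 3*(8*q) = 24*q)
14*Q(N(-3)*(f(2) + 3)) + 33 = 14*(24*(-5*(4 + 3)/4)) + 33 = 14*(24*(-5/4*7)) + 33 = 14*(24*(-35/4)) + 33 = 14*(-210) + 33 = -2940 + 33 = -2907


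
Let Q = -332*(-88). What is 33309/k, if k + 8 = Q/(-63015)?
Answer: -2098966635/533336 ≈ -3935.5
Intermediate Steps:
Q = 29216
k = -533336/63015 (k = -8 + 29216/(-63015) = -8 + 29216*(-1/63015) = -8 - 29216/63015 = -533336/63015 ≈ -8.4636)
33309/k = 33309/(-533336/63015) = 33309*(-63015/533336) = -2098966635/533336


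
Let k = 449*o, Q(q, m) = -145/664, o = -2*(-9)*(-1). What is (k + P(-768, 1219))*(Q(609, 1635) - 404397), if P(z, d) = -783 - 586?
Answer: 2537780185603/664 ≈ 3.8220e+9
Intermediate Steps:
o = -18 (o = 18*(-1) = -18)
Q(q, m) = -145/664 (Q(q, m) = -145*1/664 = -145/664)
P(z, d) = -1369
k = -8082 (k = 449*(-18) = -8082)
(k + P(-768, 1219))*(Q(609, 1635) - 404397) = (-8082 - 1369)*(-145/664 - 404397) = -9451*(-268519753/664) = 2537780185603/664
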